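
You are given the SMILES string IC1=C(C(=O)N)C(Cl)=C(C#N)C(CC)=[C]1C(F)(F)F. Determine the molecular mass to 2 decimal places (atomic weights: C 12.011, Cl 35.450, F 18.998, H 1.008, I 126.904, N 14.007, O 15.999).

402.54 g/mol

First, the molecular formula is C11H7ClF3IN2O (counting implicit H from valence).
  C: 11 × 12.011 = 132.121
  Cl: 1 × 35.450 = 35.450
  F: 3 × 18.998 = 56.994
  H: 7 × 1.008 = 7.056
  I: 1 × 126.904 = 126.904
  N: 2 × 14.007 = 28.014
  O: 1 × 15.999 = 15.999
Sum: 11×12.011 + 1×35.450 + 3×18.998 + 7×1.008 + 1×126.904 + 2×14.007 + 1×15.999 = 402.538 → 402.54 g/mol.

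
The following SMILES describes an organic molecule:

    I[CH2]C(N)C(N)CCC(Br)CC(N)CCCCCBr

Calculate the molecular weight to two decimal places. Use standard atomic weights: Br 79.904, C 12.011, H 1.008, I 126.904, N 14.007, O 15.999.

First, the molecular formula is C13H28Br2IN3 (counting implicit H from valence).
  Br: 2 × 79.904 = 159.808
  C: 13 × 12.011 = 156.143
  H: 28 × 1.008 = 28.224
  I: 1 × 126.904 = 126.904
  N: 3 × 14.007 = 42.021
Sum: 2×79.904 + 13×12.011 + 28×1.008 + 1×126.904 + 3×14.007 = 513.100 → 513.10 g/mol.

513.10 g/mol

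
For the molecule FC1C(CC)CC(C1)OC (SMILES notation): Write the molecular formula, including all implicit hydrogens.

Walk through each heavy atom and fill implicit hydrogens from standard valence (C 4, N 3, O 2, S 2, halogen 1):
  atom 1: F (halogen, monovalent) → 0 H
  atom 2: C, bond orders sum to 3 (valence 4) → 1 H
  atom 3: C, bond orders sum to 3 (valence 4) → 1 H
  atom 4: C, bond orders sum to 2 (valence 4) → 2 H
  atom 5: C, bond orders sum to 1 (valence 4) → 3 H
  atom 6: C, bond orders sum to 2 (valence 4) → 2 H
  atom 7: C, bond orders sum to 3 (valence 4) → 1 H
  atom 8: C, bond orders sum to 2 (valence 4) → 2 H
  atom 9: O, bond orders sum to 2 (valence 2) → 0 H
  atom 10: C, bond orders sum to 1 (valence 4) → 3 H
Totals → C:8, H:15, F:1, O:1.

C8H15FO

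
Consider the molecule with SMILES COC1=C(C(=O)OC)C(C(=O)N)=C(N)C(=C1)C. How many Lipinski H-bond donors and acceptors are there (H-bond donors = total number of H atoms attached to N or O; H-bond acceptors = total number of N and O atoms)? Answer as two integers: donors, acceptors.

Donors: find every N or O and count the H atoms it carries.
  atom 2 (O): bond orders sum to 2 → 0 H
  atom 6 (O): bond orders sum to 2 → 0 H
  atom 7 (O): bond orders sum to 2 → 0 H
  atom 11 (O): bond orders sum to 2 → 0 H
  atom 12 (N): bond orders sum to 1 → 2 H
  atom 14 (N): bond orders sum to 1 → 2 H
Lipinski HBD = 4.
Acceptors: N atoms = 2, O atoms = 4 → HBA = 6.

4, 6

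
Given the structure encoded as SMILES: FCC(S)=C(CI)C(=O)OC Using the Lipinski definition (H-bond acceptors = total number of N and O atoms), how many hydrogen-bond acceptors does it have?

N atoms: 0; O atoms: 2.
Lipinski HBA = 0 + 2 = 2.

2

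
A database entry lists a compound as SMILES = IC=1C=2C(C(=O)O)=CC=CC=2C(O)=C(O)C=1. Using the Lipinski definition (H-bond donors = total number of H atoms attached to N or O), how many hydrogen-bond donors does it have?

3

Donors: find every N or O and count the H atoms it carries.
  atom 6 (O): bond orders sum to 2 → 0 H
  atom 7 (O): bond orders sum to 1 → 1 H
  atom 13 (O): bond orders sum to 1 → 1 H
  atom 15 (O): bond orders sum to 1 → 1 H
Lipinski HBD = 3.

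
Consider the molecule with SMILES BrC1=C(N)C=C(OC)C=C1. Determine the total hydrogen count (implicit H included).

8

Walk through each heavy atom and fill implicit hydrogens from standard valence (C 4, N 3, O 2, S 2, halogen 1):
  atom 1: Br (halogen, monovalent) → 0 H
  atom 2: C, bond orders sum to 4 (valence 4) → 0 H
  atom 3: C, bond orders sum to 4 (valence 4) → 0 H
  atom 4: N, bond orders sum to 1 (valence 3) → 2 H
  atom 5: C, bond orders sum to 3 (valence 4) → 1 H
  atom 6: C, bond orders sum to 4 (valence 4) → 0 H
  atom 7: O, bond orders sum to 2 (valence 2) → 0 H
  atom 8: C, bond orders sum to 1 (valence 4) → 3 H
  atom 9: C, bond orders sum to 3 (valence 4) → 1 H
  atom 10: C, bond orders sum to 3 (valence 4) → 1 H
Total hydrogens: 8.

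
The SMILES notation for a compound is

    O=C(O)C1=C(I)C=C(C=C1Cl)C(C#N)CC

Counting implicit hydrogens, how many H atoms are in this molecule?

Walk through each heavy atom and fill implicit hydrogens from standard valence (C 4, N 3, O 2, S 2, halogen 1):
  atom 1: O, bond orders sum to 2 (valence 2) → 0 H
  atom 2: C, bond orders sum to 4 (valence 4) → 0 H
  atom 3: O, bond orders sum to 1 (valence 2) → 1 H
  atom 4: C, bond orders sum to 4 (valence 4) → 0 H
  atom 5: C, bond orders sum to 4 (valence 4) → 0 H
  atom 6: I (halogen, monovalent) → 0 H
  atom 7: C, bond orders sum to 3 (valence 4) → 1 H
  atom 8: C, bond orders sum to 4 (valence 4) → 0 H
  atom 9: C, bond orders sum to 3 (valence 4) → 1 H
  atom 10: C, bond orders sum to 4 (valence 4) → 0 H
  atom 11: Cl (halogen, monovalent) → 0 H
  atom 12: C, bond orders sum to 3 (valence 4) → 1 H
  atom 13: C, bond orders sum to 4 (valence 4) → 0 H
  atom 14: N, bond orders sum to 3 (valence 3) → 0 H
  atom 15: C, bond orders sum to 2 (valence 4) → 2 H
  atom 16: C, bond orders sum to 1 (valence 4) → 3 H
Total hydrogens: 9.

9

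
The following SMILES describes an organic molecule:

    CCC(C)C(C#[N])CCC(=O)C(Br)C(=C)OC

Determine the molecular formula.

C13H20BrNO2

Walk through each heavy atom and fill implicit hydrogens from standard valence (C 4, N 3, O 2, S 2, halogen 1):
  atom 1: C, bond orders sum to 1 (valence 4) → 3 H
  atom 2: C, bond orders sum to 2 (valence 4) → 2 H
  atom 3: C, bond orders sum to 3 (valence 4) → 1 H
  atom 4: C, bond orders sum to 1 (valence 4) → 3 H
  atom 5: C, bond orders sum to 3 (valence 4) → 1 H
  atom 6: C, bond orders sum to 4 (valence 4) → 0 H
  atom 7: N with explicit H count 0
  atom 8: C, bond orders sum to 2 (valence 4) → 2 H
  atom 9: C, bond orders sum to 2 (valence 4) → 2 H
  atom 10: C, bond orders sum to 4 (valence 4) → 0 H
  atom 11: O, bond orders sum to 2 (valence 2) → 0 H
  atom 12: C, bond orders sum to 3 (valence 4) → 1 H
  atom 13: Br (halogen, monovalent) → 0 H
  atom 14: C, bond orders sum to 4 (valence 4) → 0 H
  atom 15: C, bond orders sum to 2 (valence 4) → 2 H
  atom 16: O, bond orders sum to 2 (valence 2) → 0 H
  atom 17: C, bond orders sum to 1 (valence 4) → 3 H
Totals → C:13, H:20, Br:1, N:1, O:2.
In Hill order: C13H20BrNO2.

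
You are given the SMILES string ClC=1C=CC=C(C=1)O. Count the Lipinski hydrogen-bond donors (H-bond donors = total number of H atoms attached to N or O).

1

Donors: find every N or O and count the H atoms it carries.
  atom 8 (O): bond orders sum to 1 → 1 H
Lipinski HBD = 1.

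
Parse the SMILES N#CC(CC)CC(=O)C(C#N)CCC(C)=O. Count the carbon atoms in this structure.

Count every carbon token in the SMILES (each C, including those in ring-closure positions and inside branches).
Carbon count: 12.

12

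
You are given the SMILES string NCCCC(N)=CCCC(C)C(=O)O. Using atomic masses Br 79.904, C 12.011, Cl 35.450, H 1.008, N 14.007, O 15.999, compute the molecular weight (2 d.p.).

200.28 g/mol

First, the molecular formula is C10H20N2O2 (counting implicit H from valence).
  C: 10 × 12.011 = 120.110
  H: 20 × 1.008 = 20.160
  N: 2 × 14.007 = 28.014
  O: 2 × 15.999 = 31.998
Sum: 10×12.011 + 20×1.008 + 2×14.007 + 2×15.999 = 200.282 → 200.28 g/mol.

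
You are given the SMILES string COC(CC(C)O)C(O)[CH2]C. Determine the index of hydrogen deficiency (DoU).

Molecular formula: C8H18O3.
DoU = (2C + 2 + N − H − X) / 2, where X is the halogen count and O/S are ignored.
    = (2·8 + 2 + 0 − 18 − 0) / 2 = 0 / 2 = 0.

0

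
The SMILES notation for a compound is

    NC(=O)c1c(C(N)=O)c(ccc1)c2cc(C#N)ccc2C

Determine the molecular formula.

Walk through each heavy atom and fill implicit hydrogens from standard valence (C 4, N 3, O 2, S 2, halogen 1); for lowercase aromatic atoms, an aromatic c carries 1 H when it has two neighbours and 0 H with three, and aromatic n carries 0 H:
  atom 1: N, bond orders sum to 1 (valence 3) → 2 H
  atom 2: C, bond orders sum to 4 (valence 4) → 0 H
  atom 3: O, bond orders sum to 2 (valence 2) → 0 H
  atom 4: aromatic c, 3 neighbours → 0 H
  atom 5: aromatic c, 3 neighbours → 0 H
  atom 6: C, bond orders sum to 4 (valence 4) → 0 H
  atom 7: N, bond orders sum to 1 (valence 3) → 2 H
  atom 8: O, bond orders sum to 2 (valence 2) → 0 H
  atom 9: aromatic c, 3 neighbours → 0 H
  atom 10: aromatic c, 2 neighbours → 1 H
  atom 11: aromatic c, 2 neighbours → 1 H
  atom 12: aromatic c, 2 neighbours → 1 H
  atom 13: aromatic c, 3 neighbours → 0 H
  atom 14: aromatic c, 2 neighbours → 1 H
  atom 15: aromatic c, 3 neighbours → 0 H
  atom 16: C, bond orders sum to 4 (valence 4) → 0 H
  atom 17: N, bond orders sum to 3 (valence 3) → 0 H
  atom 18: aromatic c, 2 neighbours → 1 H
  atom 19: aromatic c, 2 neighbours → 1 H
  atom 20: aromatic c, 3 neighbours → 0 H
  atom 21: C, bond orders sum to 1 (valence 4) → 3 H
Totals → C:16, H:13, N:3, O:2.
In Hill order: C16H13N3O2.

C16H13N3O2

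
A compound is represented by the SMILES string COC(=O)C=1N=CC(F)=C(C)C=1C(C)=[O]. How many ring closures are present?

In SMILES, each pair of matching ring-closure digits denotes one ring-closing bond; the number of such bonds equals the number of independent rings.
Ring-closure bonds here: 1.

1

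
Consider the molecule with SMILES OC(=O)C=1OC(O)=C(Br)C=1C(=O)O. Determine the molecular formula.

C6H3BrO6

Walk through each heavy atom and fill implicit hydrogens from standard valence (C 4, N 3, O 2, S 2, halogen 1):
  atom 1: O, bond orders sum to 1 (valence 2) → 1 H
  atom 2: C, bond orders sum to 4 (valence 4) → 0 H
  atom 3: O, bond orders sum to 2 (valence 2) → 0 H
  atom 4: C, bond orders sum to 4 (valence 4) → 0 H
  atom 5: O, bond orders sum to 2 (valence 2) → 0 H
  atom 6: C, bond orders sum to 4 (valence 4) → 0 H
  atom 7: O, bond orders sum to 1 (valence 2) → 1 H
  atom 8: C, bond orders sum to 4 (valence 4) → 0 H
  atom 9: Br (halogen, monovalent) → 0 H
  atom 10: C, bond orders sum to 4 (valence 4) → 0 H
  atom 11: C, bond orders sum to 4 (valence 4) → 0 H
  atom 12: O, bond orders sum to 2 (valence 2) → 0 H
  atom 13: O, bond orders sum to 1 (valence 2) → 1 H
Totals → C:6, H:3, Br:1, O:6.
In Hill order: C6H3BrO6.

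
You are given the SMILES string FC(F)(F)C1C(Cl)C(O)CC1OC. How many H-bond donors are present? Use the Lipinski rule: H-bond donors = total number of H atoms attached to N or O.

1

Donors: find every N or O and count the H atoms it carries.
  atom 9 (O): bond orders sum to 1 → 1 H
  atom 12 (O): bond orders sum to 2 → 0 H
Lipinski HBD = 1.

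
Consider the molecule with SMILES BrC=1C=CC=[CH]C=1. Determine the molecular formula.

Walk through each heavy atom and fill implicit hydrogens from standard valence (C 4, N 3, O 2, S 2, halogen 1):
  atom 1: Br (halogen, monovalent) → 0 H
  atom 2: C, bond orders sum to 4 (valence 4) → 0 H
  atom 3: C, bond orders sum to 3 (valence 4) → 1 H
  atom 4: C, bond orders sum to 3 (valence 4) → 1 H
  atom 5: C, bond orders sum to 3 (valence 4) → 1 H
  atom 6: C with explicit H count 1
  atom 7: C, bond orders sum to 3 (valence 4) → 1 H
Totals → C:6, H:5, Br:1.

C6H5Br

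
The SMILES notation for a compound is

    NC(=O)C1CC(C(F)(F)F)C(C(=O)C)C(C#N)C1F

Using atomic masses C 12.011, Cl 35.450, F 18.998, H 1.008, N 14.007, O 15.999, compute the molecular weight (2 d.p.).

280.22 g/mol

First, the molecular formula is C11H12F4N2O2 (counting implicit H from valence).
  C: 11 × 12.011 = 132.121
  F: 4 × 18.998 = 75.992
  H: 12 × 1.008 = 12.096
  N: 2 × 14.007 = 28.014
  O: 2 × 15.999 = 31.998
Sum: 11×12.011 + 4×18.998 + 12×1.008 + 2×14.007 + 2×15.999 = 280.221 → 280.22 g/mol.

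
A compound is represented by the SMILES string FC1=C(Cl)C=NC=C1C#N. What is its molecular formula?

C6H2ClFN2

Walk through each heavy atom and fill implicit hydrogens from standard valence (C 4, N 3, O 2, S 2, halogen 1):
  atom 1: F (halogen, monovalent) → 0 H
  atom 2: C, bond orders sum to 4 (valence 4) → 0 H
  atom 3: C, bond orders sum to 4 (valence 4) → 0 H
  atom 4: Cl (halogen, monovalent) → 0 H
  atom 5: C, bond orders sum to 3 (valence 4) → 1 H
  atom 6: N, bond orders sum to 3 (valence 3) → 0 H
  atom 7: C, bond orders sum to 3 (valence 4) → 1 H
  atom 8: C, bond orders sum to 4 (valence 4) → 0 H
  atom 9: C, bond orders sum to 4 (valence 4) → 0 H
  atom 10: N, bond orders sum to 3 (valence 3) → 0 H
Totals → C:6, H:2, Cl:1, F:1, N:2.
In Hill order: C6H2ClFN2.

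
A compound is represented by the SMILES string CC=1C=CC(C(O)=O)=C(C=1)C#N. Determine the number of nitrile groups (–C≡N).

The nitrile motif appears at heavy-atom position 11 in the SMILES.
Other groups present: 1 carboxylic acid.
Nitrile count: 1.

1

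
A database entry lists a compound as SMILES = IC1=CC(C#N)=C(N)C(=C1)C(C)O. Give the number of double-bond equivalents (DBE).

Molecular formula: C9H9IN2O.
DoU = (2C + 2 + N − H − X) / 2, where X is the halogen count and O/S are ignored.
    = (2·9 + 2 + 2 − 9 − 1) / 2 = 12 / 2 = 6.

6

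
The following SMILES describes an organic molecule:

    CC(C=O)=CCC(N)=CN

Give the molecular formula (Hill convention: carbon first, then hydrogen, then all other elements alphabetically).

C7H12N2O

Walk through each heavy atom and fill implicit hydrogens from standard valence (C 4, N 3, O 2, S 2, halogen 1):
  atom 1: C, bond orders sum to 1 (valence 4) → 3 H
  atom 2: C, bond orders sum to 4 (valence 4) → 0 H
  atom 3: C, bond orders sum to 3 (valence 4) → 1 H
  atom 4: O, bond orders sum to 2 (valence 2) → 0 H
  atom 5: C, bond orders sum to 3 (valence 4) → 1 H
  atom 6: C, bond orders sum to 2 (valence 4) → 2 H
  atom 7: C, bond orders sum to 4 (valence 4) → 0 H
  atom 8: N, bond orders sum to 1 (valence 3) → 2 H
  atom 9: C, bond orders sum to 3 (valence 4) → 1 H
  atom 10: N, bond orders sum to 1 (valence 3) → 2 H
Totals → C:7, H:12, N:2, O:1.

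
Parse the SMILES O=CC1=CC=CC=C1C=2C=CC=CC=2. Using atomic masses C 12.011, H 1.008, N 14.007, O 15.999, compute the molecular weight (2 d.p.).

182.22 g/mol

First, the molecular formula is C13H10O (counting implicit H from valence).
  C: 13 × 12.011 = 156.143
  H: 10 × 1.008 = 10.080
  O: 1 × 15.999 = 15.999
Sum: 13×12.011 + 10×1.008 + 1×15.999 = 182.222 → 182.22 g/mol.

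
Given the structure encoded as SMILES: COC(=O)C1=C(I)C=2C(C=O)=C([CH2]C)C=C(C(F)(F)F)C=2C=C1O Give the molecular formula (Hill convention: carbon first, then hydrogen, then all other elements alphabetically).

Walk through each heavy atom and fill implicit hydrogens from standard valence (C 4, N 3, O 2, S 2, halogen 1):
  atom 1: C, bond orders sum to 1 (valence 4) → 3 H
  atom 2: O, bond orders sum to 2 (valence 2) → 0 H
  atom 3: C, bond orders sum to 4 (valence 4) → 0 H
  atom 4: O, bond orders sum to 2 (valence 2) → 0 H
  atom 5: C, bond orders sum to 4 (valence 4) → 0 H
  atom 6: C, bond orders sum to 4 (valence 4) → 0 H
  atom 7: I (halogen, monovalent) → 0 H
  atom 8: C, bond orders sum to 4 (valence 4) → 0 H
  atom 9: C, bond orders sum to 4 (valence 4) → 0 H
  atom 10: C, bond orders sum to 3 (valence 4) → 1 H
  atom 11: O, bond orders sum to 2 (valence 2) → 0 H
  atom 12: C, bond orders sum to 4 (valence 4) → 0 H
  atom 13: C with explicit H count 2
  atom 14: C, bond orders sum to 1 (valence 4) → 3 H
  atom 15: C, bond orders sum to 3 (valence 4) → 1 H
  atom 16: C, bond orders sum to 4 (valence 4) → 0 H
  atom 17: C, bond orders sum to 4 (valence 4) → 0 H
  atom 18: F (halogen, monovalent) → 0 H
  atom 19: F (halogen, monovalent) → 0 H
  atom 20: F (halogen, monovalent) → 0 H
  atom 21: C, bond orders sum to 4 (valence 4) → 0 H
  atom 22: C, bond orders sum to 3 (valence 4) → 1 H
  atom 23: C, bond orders sum to 4 (valence 4) → 0 H
  atom 24: O, bond orders sum to 1 (valence 2) → 1 H
Totals → C:16, H:12, F:3, I:1, O:4.
In Hill order: C16H12F3IO4.

C16H12F3IO4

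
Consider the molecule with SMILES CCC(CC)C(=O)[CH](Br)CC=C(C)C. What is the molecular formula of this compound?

Walk through each heavy atom and fill implicit hydrogens from standard valence (C 4, N 3, O 2, S 2, halogen 1):
  atom 1: C, bond orders sum to 1 (valence 4) → 3 H
  atom 2: C, bond orders sum to 2 (valence 4) → 2 H
  atom 3: C, bond orders sum to 3 (valence 4) → 1 H
  atom 4: C, bond orders sum to 2 (valence 4) → 2 H
  atom 5: C, bond orders sum to 1 (valence 4) → 3 H
  atom 6: C, bond orders sum to 4 (valence 4) → 0 H
  atom 7: O, bond orders sum to 2 (valence 2) → 0 H
  atom 8: C with explicit H count 1
  atom 9: Br (halogen, monovalent) → 0 H
  atom 10: C, bond orders sum to 2 (valence 4) → 2 H
  atom 11: C, bond orders sum to 3 (valence 4) → 1 H
  atom 12: C, bond orders sum to 4 (valence 4) → 0 H
  atom 13: C, bond orders sum to 1 (valence 4) → 3 H
  atom 14: C, bond orders sum to 1 (valence 4) → 3 H
Totals → C:12, H:21, Br:1, O:1.
In Hill order: C12H21BrO.

C12H21BrO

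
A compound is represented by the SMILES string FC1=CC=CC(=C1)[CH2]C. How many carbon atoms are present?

Count every carbon token in the SMILES (each C, including those in ring-closure positions and inside branches).
Carbon count: 8.

8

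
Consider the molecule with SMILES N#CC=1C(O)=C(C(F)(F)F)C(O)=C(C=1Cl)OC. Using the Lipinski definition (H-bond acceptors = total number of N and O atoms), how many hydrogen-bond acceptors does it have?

N atoms: 1; O atoms: 3.
Lipinski HBA = 1 + 3 = 4.

4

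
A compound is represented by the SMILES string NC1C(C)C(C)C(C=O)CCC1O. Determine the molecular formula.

C10H19NO2

Walk through each heavy atom and fill implicit hydrogens from standard valence (C 4, N 3, O 2, S 2, halogen 1):
  atom 1: N, bond orders sum to 1 (valence 3) → 2 H
  atom 2: C, bond orders sum to 3 (valence 4) → 1 H
  atom 3: C, bond orders sum to 3 (valence 4) → 1 H
  atom 4: C, bond orders sum to 1 (valence 4) → 3 H
  atom 5: C, bond orders sum to 3 (valence 4) → 1 H
  atom 6: C, bond orders sum to 1 (valence 4) → 3 H
  atom 7: C, bond orders sum to 3 (valence 4) → 1 H
  atom 8: C, bond orders sum to 3 (valence 4) → 1 H
  atom 9: O, bond orders sum to 2 (valence 2) → 0 H
  atom 10: C, bond orders sum to 2 (valence 4) → 2 H
  atom 11: C, bond orders sum to 2 (valence 4) → 2 H
  atom 12: C, bond orders sum to 3 (valence 4) → 1 H
  atom 13: O, bond orders sum to 1 (valence 2) → 1 H
Totals → C:10, H:19, N:1, O:2.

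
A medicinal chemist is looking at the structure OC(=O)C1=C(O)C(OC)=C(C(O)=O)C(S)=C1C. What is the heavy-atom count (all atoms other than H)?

17

Every atom symbol written in the SMILES (organic subset) is one heavy atom; implicit H are not written.
Heavy atoms by element → C:10, O:6, S:1.
Total: 17.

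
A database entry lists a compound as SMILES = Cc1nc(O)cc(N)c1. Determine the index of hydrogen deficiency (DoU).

Molecular formula: C6H8N2O.
DoU = (2C + 2 + N − H − X) / 2, where X is the halogen count and O/S are ignored.
    = (2·6 + 2 + 2 − 8 − 0) / 2 = 8 / 2 = 4.

4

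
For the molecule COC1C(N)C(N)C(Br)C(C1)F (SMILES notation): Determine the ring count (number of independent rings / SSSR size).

In SMILES, each pair of matching ring-closure digits denotes one ring-closing bond; the number of such bonds equals the number of independent rings.
Ring-closure bonds here: 1.

1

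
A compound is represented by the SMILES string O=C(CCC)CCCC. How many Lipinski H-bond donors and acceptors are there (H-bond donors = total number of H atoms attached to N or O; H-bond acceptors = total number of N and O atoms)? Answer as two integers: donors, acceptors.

Donors: find every N or O and count the H atoms it carries.
  atom 1 (O): bond orders sum to 2 → 0 H
Lipinski HBD = 0.
Acceptors: N atoms = 0, O atoms = 1 → HBA = 1.

0, 1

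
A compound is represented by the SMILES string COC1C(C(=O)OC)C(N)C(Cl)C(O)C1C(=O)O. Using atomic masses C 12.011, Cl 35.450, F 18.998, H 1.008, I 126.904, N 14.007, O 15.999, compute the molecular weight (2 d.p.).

First, the molecular formula is C10H16ClNO6 (counting implicit H from valence).
  C: 10 × 12.011 = 120.110
  Cl: 1 × 35.450 = 35.450
  H: 16 × 1.008 = 16.128
  N: 1 × 14.007 = 14.007
  O: 6 × 15.999 = 95.994
Sum: 10×12.011 + 1×35.450 + 16×1.008 + 1×14.007 + 6×15.999 = 281.689 → 281.69 g/mol.

281.69 g/mol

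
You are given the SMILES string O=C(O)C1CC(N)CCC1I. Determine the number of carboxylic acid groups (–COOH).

The carboxylic acid motif appears at heavy-atom position 2 in the SMILES.
Other groups present: 1 primary amine.
Carboxylic acid count: 1.

1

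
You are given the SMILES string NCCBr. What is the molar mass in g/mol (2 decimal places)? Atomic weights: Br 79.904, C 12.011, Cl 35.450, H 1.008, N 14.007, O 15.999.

123.98 g/mol

First, the molecular formula is C2H6BrN (counting implicit H from valence).
  Br: 1 × 79.904 = 79.904
  C: 2 × 12.011 = 24.022
  H: 6 × 1.008 = 6.048
  N: 1 × 14.007 = 14.007
Sum: 1×79.904 + 2×12.011 + 6×1.008 + 1×14.007 = 123.981 → 123.98 g/mol.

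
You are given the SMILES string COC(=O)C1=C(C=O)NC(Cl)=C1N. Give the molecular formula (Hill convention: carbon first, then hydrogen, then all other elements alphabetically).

Walk through each heavy atom and fill implicit hydrogens from standard valence (C 4, N 3, O 2, S 2, halogen 1):
  atom 1: C, bond orders sum to 1 (valence 4) → 3 H
  atom 2: O, bond orders sum to 2 (valence 2) → 0 H
  atom 3: C, bond orders sum to 4 (valence 4) → 0 H
  atom 4: O, bond orders sum to 2 (valence 2) → 0 H
  atom 5: C, bond orders sum to 4 (valence 4) → 0 H
  atom 6: C, bond orders sum to 4 (valence 4) → 0 H
  atom 7: C, bond orders sum to 3 (valence 4) → 1 H
  atom 8: O, bond orders sum to 2 (valence 2) → 0 H
  atom 9: N, bond orders sum to 2 (valence 3) → 1 H
  atom 10: C, bond orders sum to 4 (valence 4) → 0 H
  atom 11: Cl (halogen, monovalent) → 0 H
  atom 12: C, bond orders sum to 4 (valence 4) → 0 H
  atom 13: N, bond orders sum to 1 (valence 3) → 2 H
Totals → C:7, H:7, Cl:1, N:2, O:3.

C7H7ClN2O3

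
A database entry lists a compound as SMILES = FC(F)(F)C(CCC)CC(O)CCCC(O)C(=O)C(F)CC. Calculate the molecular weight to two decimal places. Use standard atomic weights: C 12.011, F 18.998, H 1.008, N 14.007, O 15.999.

330.36 g/mol

First, the molecular formula is C15H26F4O3 (counting implicit H from valence).
  C: 15 × 12.011 = 180.165
  F: 4 × 18.998 = 75.992
  H: 26 × 1.008 = 26.208
  O: 3 × 15.999 = 47.997
Sum: 15×12.011 + 4×18.998 + 26×1.008 + 3×15.999 = 330.362 → 330.36 g/mol.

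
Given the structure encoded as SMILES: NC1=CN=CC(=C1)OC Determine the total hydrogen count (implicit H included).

8

Walk through each heavy atom and fill implicit hydrogens from standard valence (C 4, N 3, O 2, S 2, halogen 1):
  atom 1: N, bond orders sum to 1 (valence 3) → 2 H
  atom 2: C, bond orders sum to 4 (valence 4) → 0 H
  atom 3: C, bond orders sum to 3 (valence 4) → 1 H
  atom 4: N, bond orders sum to 3 (valence 3) → 0 H
  atom 5: C, bond orders sum to 3 (valence 4) → 1 H
  atom 6: C, bond orders sum to 4 (valence 4) → 0 H
  atom 7: C, bond orders sum to 3 (valence 4) → 1 H
  atom 8: O, bond orders sum to 2 (valence 2) → 0 H
  atom 9: C, bond orders sum to 1 (valence 4) → 3 H
Total hydrogens: 8.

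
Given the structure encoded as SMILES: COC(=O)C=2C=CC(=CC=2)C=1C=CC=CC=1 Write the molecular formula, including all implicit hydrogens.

C14H12O2

Walk through each heavy atom and fill implicit hydrogens from standard valence (C 4, N 3, O 2, S 2, halogen 1):
  atom 1: C, bond orders sum to 1 (valence 4) → 3 H
  atom 2: O, bond orders sum to 2 (valence 2) → 0 H
  atom 3: C, bond orders sum to 4 (valence 4) → 0 H
  atom 4: O, bond orders sum to 2 (valence 2) → 0 H
  atom 5: C, bond orders sum to 4 (valence 4) → 0 H
  atom 6: C, bond orders sum to 3 (valence 4) → 1 H
  atom 7: C, bond orders sum to 3 (valence 4) → 1 H
  atom 8: C, bond orders sum to 4 (valence 4) → 0 H
  atom 9: C, bond orders sum to 3 (valence 4) → 1 H
  atom 10: C, bond orders sum to 3 (valence 4) → 1 H
  atom 11: C, bond orders sum to 4 (valence 4) → 0 H
  atom 12: C, bond orders sum to 3 (valence 4) → 1 H
  atom 13: C, bond orders sum to 3 (valence 4) → 1 H
  atom 14: C, bond orders sum to 3 (valence 4) → 1 H
  atom 15: C, bond orders sum to 3 (valence 4) → 1 H
  atom 16: C, bond orders sum to 3 (valence 4) → 1 H
Totals → C:14, H:12, O:2.
In Hill order: C14H12O2.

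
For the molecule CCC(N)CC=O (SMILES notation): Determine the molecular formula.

C5H11NO

Walk through each heavy atom and fill implicit hydrogens from standard valence (C 4, N 3, O 2, S 2, halogen 1):
  atom 1: C, bond orders sum to 1 (valence 4) → 3 H
  atom 2: C, bond orders sum to 2 (valence 4) → 2 H
  atom 3: C, bond orders sum to 3 (valence 4) → 1 H
  atom 4: N, bond orders sum to 1 (valence 3) → 2 H
  atom 5: C, bond orders sum to 2 (valence 4) → 2 H
  atom 6: C, bond orders sum to 3 (valence 4) → 1 H
  atom 7: O, bond orders sum to 2 (valence 2) → 0 H
Totals → C:5, H:11, N:1, O:1.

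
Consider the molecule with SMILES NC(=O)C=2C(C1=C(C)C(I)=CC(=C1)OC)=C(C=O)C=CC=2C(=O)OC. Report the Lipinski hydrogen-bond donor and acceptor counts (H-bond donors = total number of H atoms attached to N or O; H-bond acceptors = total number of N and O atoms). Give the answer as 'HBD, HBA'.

2, 6

Donors: find every N or O and count the H atoms it carries.
  atom 1 (N): bond orders sum to 1 → 2 H
  atom 3 (O): bond orders sum to 2 → 0 H
  atom 14 (O): bond orders sum to 2 → 0 H
  atom 18 (O): bond orders sum to 2 → 0 H
  atom 23 (O): bond orders sum to 2 → 0 H
  atom 24 (O): bond orders sum to 2 → 0 H
Lipinski HBD = 2.
Acceptors: N atoms = 1, O atoms = 5 → HBA = 6.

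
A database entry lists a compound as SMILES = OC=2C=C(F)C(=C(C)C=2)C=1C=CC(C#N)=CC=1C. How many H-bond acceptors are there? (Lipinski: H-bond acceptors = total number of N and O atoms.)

N atoms: 1; O atoms: 1.
Lipinski HBA = 1 + 1 = 2.

2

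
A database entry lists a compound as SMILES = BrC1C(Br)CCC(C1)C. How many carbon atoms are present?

7

Count every carbon token in the SMILES (each C, including those in ring-closure positions and inside branches).
Carbon count: 7.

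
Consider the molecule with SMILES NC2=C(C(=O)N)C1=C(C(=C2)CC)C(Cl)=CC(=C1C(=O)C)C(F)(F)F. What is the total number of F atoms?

3

Scan the SMILES for F atoms (remember two-letter symbols like Cl and Br are single atoms).
Fluorine count: 3.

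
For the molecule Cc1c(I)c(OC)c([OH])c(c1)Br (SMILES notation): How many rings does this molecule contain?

1

In SMILES, each pair of matching ring-closure digits denotes one ring-closing bond; the number of such bonds equals the number of independent rings.
Ring-closure bonds here: 1.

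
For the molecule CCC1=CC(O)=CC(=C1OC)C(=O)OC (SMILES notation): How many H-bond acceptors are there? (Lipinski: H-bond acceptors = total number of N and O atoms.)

4

N atoms: 0; O atoms: 4.
Lipinski HBA = 0 + 4 = 4.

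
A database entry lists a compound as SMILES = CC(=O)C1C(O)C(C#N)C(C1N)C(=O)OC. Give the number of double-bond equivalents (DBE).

5

Degree of unsaturation = (number of rings) + (number of π bonds).
Ring closures in the SMILES: 1.
π bonds: 2 double bonds (each 1 DoU), 1 triple bond (each 2 DoU) → 4 DoU from unsaturation.
Total DoU = 1 + 4 = 5.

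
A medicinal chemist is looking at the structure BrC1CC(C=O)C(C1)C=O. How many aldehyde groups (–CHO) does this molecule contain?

The aldehyde motif appears at heavy-atom positions 5, 9 in the SMILES.
Aldehyde count: 2.

2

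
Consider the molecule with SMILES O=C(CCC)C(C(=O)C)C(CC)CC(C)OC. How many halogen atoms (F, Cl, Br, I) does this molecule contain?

0

Scan the SMILES for the halogen motif — none present.
Groups that are present: 1 ether, 2 ketone.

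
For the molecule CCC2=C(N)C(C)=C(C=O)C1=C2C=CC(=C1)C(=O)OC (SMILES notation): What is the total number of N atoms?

1

Scan the SMILES for N atoms (remember two-letter symbols like Cl and Br are single atoms).
Nitrogen count: 1.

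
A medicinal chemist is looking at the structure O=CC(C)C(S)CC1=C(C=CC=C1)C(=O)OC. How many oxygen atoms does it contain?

Scan the SMILES for O atoms (remember two-letter symbols like Cl and Br are single atoms).
Oxygen count: 3.

3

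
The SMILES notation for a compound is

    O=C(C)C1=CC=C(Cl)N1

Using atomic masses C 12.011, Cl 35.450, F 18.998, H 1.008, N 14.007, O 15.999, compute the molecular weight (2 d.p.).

First, the molecular formula is C6H6ClNO (counting implicit H from valence).
  C: 6 × 12.011 = 72.066
  Cl: 1 × 35.450 = 35.450
  H: 6 × 1.008 = 6.048
  N: 1 × 14.007 = 14.007
  O: 1 × 15.999 = 15.999
Sum: 6×12.011 + 1×35.450 + 6×1.008 + 1×14.007 + 1×15.999 = 143.570 → 143.57 g/mol.

143.57 g/mol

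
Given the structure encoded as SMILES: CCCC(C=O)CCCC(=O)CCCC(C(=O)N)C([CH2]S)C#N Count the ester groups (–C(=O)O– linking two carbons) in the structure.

Scan the SMILES for the ester motif — none present.
Groups that are present: 1 aldehyde, 1 amide, 1 ketone, 1 nitrile, 1 thiol.

0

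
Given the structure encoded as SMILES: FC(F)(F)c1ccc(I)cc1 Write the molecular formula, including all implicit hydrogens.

C7H4F3I

Walk through each heavy atom and fill implicit hydrogens from standard valence (C 4, N 3, O 2, S 2, halogen 1); for lowercase aromatic atoms, an aromatic c carries 1 H when it has two neighbours and 0 H with three, and aromatic n carries 0 H:
  atom 1: F (halogen, monovalent) → 0 H
  atom 2: C, bond orders sum to 4 (valence 4) → 0 H
  atom 3: F (halogen, monovalent) → 0 H
  atom 4: F (halogen, monovalent) → 0 H
  atom 5: aromatic c, 3 neighbours → 0 H
  atom 6: aromatic c, 2 neighbours → 1 H
  atom 7: aromatic c, 2 neighbours → 1 H
  atom 8: aromatic c, 3 neighbours → 0 H
  atom 9: I (halogen, monovalent) → 0 H
  atom 10: aromatic c, 2 neighbours → 1 H
  atom 11: aromatic c, 2 neighbours → 1 H
Totals → C:7, H:4, F:3, I:1.
In Hill order: C7H4F3I.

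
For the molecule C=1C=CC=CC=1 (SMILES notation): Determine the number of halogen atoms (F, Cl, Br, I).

0

Scan the SMILES for the halogen motif — none present.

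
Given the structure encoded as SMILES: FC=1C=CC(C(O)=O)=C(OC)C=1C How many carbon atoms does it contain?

Count every carbon token in the SMILES (each C, including those in ring-closure positions and inside branches).
Carbon count: 9.

9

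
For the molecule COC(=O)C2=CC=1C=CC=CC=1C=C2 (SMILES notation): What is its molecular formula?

C12H10O2

Walk through each heavy atom and fill implicit hydrogens from standard valence (C 4, N 3, O 2, S 2, halogen 1):
  atom 1: C, bond orders sum to 1 (valence 4) → 3 H
  atom 2: O, bond orders sum to 2 (valence 2) → 0 H
  atom 3: C, bond orders sum to 4 (valence 4) → 0 H
  atom 4: O, bond orders sum to 2 (valence 2) → 0 H
  atom 5: C, bond orders sum to 4 (valence 4) → 0 H
  atom 6: C, bond orders sum to 3 (valence 4) → 1 H
  atom 7: C, bond orders sum to 4 (valence 4) → 0 H
  atom 8: C, bond orders sum to 3 (valence 4) → 1 H
  atom 9: C, bond orders sum to 3 (valence 4) → 1 H
  atom 10: C, bond orders sum to 3 (valence 4) → 1 H
  atom 11: C, bond orders sum to 3 (valence 4) → 1 H
  atom 12: C, bond orders sum to 4 (valence 4) → 0 H
  atom 13: C, bond orders sum to 3 (valence 4) → 1 H
  atom 14: C, bond orders sum to 3 (valence 4) → 1 H
Totals → C:12, H:10, O:2.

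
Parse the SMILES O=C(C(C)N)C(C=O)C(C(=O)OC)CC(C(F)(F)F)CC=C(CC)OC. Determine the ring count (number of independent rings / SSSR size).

0

In SMILES, each pair of matching ring-closure digits denotes one ring-closing bond; the number of such bonds equals the number of independent rings.
Ring-closure bonds here: 0.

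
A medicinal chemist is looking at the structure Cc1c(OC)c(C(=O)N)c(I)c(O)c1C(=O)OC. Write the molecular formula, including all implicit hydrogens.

C11H12INO5

Walk through each heavy atom and fill implicit hydrogens from standard valence (C 4, N 3, O 2, S 2, halogen 1); for lowercase aromatic atoms, an aromatic c carries 1 H when it has two neighbours and 0 H with three, and aromatic n carries 0 H:
  atom 1: C, bond orders sum to 1 (valence 4) → 3 H
  atom 2: aromatic c, 3 neighbours → 0 H
  atom 3: aromatic c, 3 neighbours → 0 H
  atom 4: O, bond orders sum to 2 (valence 2) → 0 H
  atom 5: C, bond orders sum to 1 (valence 4) → 3 H
  atom 6: aromatic c, 3 neighbours → 0 H
  atom 7: C, bond orders sum to 4 (valence 4) → 0 H
  atom 8: O, bond orders sum to 2 (valence 2) → 0 H
  atom 9: N, bond orders sum to 1 (valence 3) → 2 H
  atom 10: aromatic c, 3 neighbours → 0 H
  atom 11: I (halogen, monovalent) → 0 H
  atom 12: aromatic c, 3 neighbours → 0 H
  atom 13: O, bond orders sum to 1 (valence 2) → 1 H
  atom 14: aromatic c, 3 neighbours → 0 H
  atom 15: C, bond orders sum to 4 (valence 4) → 0 H
  atom 16: O, bond orders sum to 2 (valence 2) → 0 H
  atom 17: O, bond orders sum to 2 (valence 2) → 0 H
  atom 18: C, bond orders sum to 1 (valence 4) → 3 H
Totals → C:11, H:12, I:1, N:1, O:5.
In Hill order: C11H12INO5.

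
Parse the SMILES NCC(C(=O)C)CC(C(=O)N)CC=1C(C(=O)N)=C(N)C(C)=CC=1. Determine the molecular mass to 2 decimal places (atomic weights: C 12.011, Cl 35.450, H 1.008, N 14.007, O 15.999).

First, the molecular formula is C16H24N4O3 (counting implicit H from valence).
  C: 16 × 12.011 = 192.176
  H: 24 × 1.008 = 24.192
  N: 4 × 14.007 = 56.028
  O: 3 × 15.999 = 47.997
Sum: 16×12.011 + 24×1.008 + 4×14.007 + 3×15.999 = 320.393 → 320.39 g/mol.

320.39 g/mol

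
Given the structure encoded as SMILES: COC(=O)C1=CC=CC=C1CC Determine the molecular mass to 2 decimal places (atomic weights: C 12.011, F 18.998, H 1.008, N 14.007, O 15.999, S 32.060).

164.20 g/mol

First, the molecular formula is C10H12O2 (counting implicit H from valence).
  C: 10 × 12.011 = 120.110
  H: 12 × 1.008 = 12.096
  O: 2 × 15.999 = 31.998
Sum: 10×12.011 + 12×1.008 + 2×15.999 = 164.204 → 164.20 g/mol.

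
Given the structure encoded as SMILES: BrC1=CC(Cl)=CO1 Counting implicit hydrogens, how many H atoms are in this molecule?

2

Walk through each heavy atom and fill implicit hydrogens from standard valence (C 4, N 3, O 2, S 2, halogen 1):
  atom 1: Br (halogen, monovalent) → 0 H
  atom 2: C, bond orders sum to 4 (valence 4) → 0 H
  atom 3: C, bond orders sum to 3 (valence 4) → 1 H
  atom 4: C, bond orders sum to 4 (valence 4) → 0 H
  atom 5: Cl (halogen, monovalent) → 0 H
  atom 6: C, bond orders sum to 3 (valence 4) → 1 H
  atom 7: O, bond orders sum to 2 (valence 2) → 0 H
Total hydrogens: 2.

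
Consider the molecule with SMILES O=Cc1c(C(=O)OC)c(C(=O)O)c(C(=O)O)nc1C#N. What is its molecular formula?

C11H6N2O7

Walk through each heavy atom and fill implicit hydrogens from standard valence (C 4, N 3, O 2, S 2, halogen 1); for lowercase aromatic atoms, an aromatic c carries 1 H when it has two neighbours and 0 H with three, and aromatic n carries 0 H:
  atom 1: O, bond orders sum to 2 (valence 2) → 0 H
  atom 2: C, bond orders sum to 3 (valence 4) → 1 H
  atom 3: aromatic c, 3 neighbours → 0 H
  atom 4: aromatic c, 3 neighbours → 0 H
  atom 5: C, bond orders sum to 4 (valence 4) → 0 H
  atom 6: O, bond orders sum to 2 (valence 2) → 0 H
  atom 7: O, bond orders sum to 2 (valence 2) → 0 H
  atom 8: C, bond orders sum to 1 (valence 4) → 3 H
  atom 9: aromatic c, 3 neighbours → 0 H
  atom 10: C, bond orders sum to 4 (valence 4) → 0 H
  atom 11: O, bond orders sum to 2 (valence 2) → 0 H
  atom 12: O, bond orders sum to 1 (valence 2) → 1 H
  atom 13: aromatic c, 3 neighbours → 0 H
  atom 14: C, bond orders sum to 4 (valence 4) → 0 H
  atom 15: O, bond orders sum to 2 (valence 2) → 0 H
  atom 16: O, bond orders sum to 1 (valence 2) → 1 H
  atom 17: aromatic n, 2 neighbours → 0 H
  atom 18: aromatic c, 3 neighbours → 0 H
  atom 19: C, bond orders sum to 4 (valence 4) → 0 H
  atom 20: N, bond orders sum to 3 (valence 3) → 0 H
Totals → C:11, H:6, N:2, O:7.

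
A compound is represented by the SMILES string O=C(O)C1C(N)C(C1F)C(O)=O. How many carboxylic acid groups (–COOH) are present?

The carboxylic acid motif appears at heavy-atom positions 2, 10 in the SMILES.
Other groups present: 1 primary amine.
Carboxylic acid count: 2.

2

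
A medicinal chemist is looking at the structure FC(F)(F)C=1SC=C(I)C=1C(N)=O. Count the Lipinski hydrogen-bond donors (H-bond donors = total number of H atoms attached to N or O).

2

Donors: find every N or O and count the H atoms it carries.
  atom 12 (N): bond orders sum to 1 → 2 H
  atom 13 (O): bond orders sum to 2 → 0 H
Lipinski HBD = 2.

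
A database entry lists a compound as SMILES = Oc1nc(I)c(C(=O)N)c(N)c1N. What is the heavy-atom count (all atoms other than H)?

13

Every atom symbol written in the SMILES (organic subset) is one heavy atom; implicit H are not written.
Heavy atoms by element → C:6, I:1, N:4, O:2.
Total: 13.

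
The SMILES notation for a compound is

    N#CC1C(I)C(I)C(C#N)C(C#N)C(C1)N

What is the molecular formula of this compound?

Walk through each heavy atom and fill implicit hydrogens from standard valence (C 4, N 3, O 2, S 2, halogen 1):
  atom 1: N, bond orders sum to 3 (valence 3) → 0 H
  atom 2: C, bond orders sum to 4 (valence 4) → 0 H
  atom 3: C, bond orders sum to 3 (valence 4) → 1 H
  atom 4: C, bond orders sum to 3 (valence 4) → 1 H
  atom 5: I (halogen, monovalent) → 0 H
  atom 6: C, bond orders sum to 3 (valence 4) → 1 H
  atom 7: I (halogen, monovalent) → 0 H
  atom 8: C, bond orders sum to 3 (valence 4) → 1 H
  atom 9: C, bond orders sum to 4 (valence 4) → 0 H
  atom 10: N, bond orders sum to 3 (valence 3) → 0 H
  atom 11: C, bond orders sum to 3 (valence 4) → 1 H
  atom 12: C, bond orders sum to 4 (valence 4) → 0 H
  atom 13: N, bond orders sum to 3 (valence 3) → 0 H
  atom 14: C, bond orders sum to 3 (valence 4) → 1 H
  atom 15: C, bond orders sum to 2 (valence 4) → 2 H
  atom 16: N, bond orders sum to 1 (valence 3) → 2 H
Totals → C:10, H:10, I:2, N:4.
In Hill order: C10H10I2N4.

C10H10I2N4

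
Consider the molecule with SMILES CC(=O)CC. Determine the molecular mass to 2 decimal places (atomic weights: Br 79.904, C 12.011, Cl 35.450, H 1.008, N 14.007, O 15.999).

72.11 g/mol

First, the molecular formula is C4H8O (counting implicit H from valence).
  C: 4 × 12.011 = 48.044
  H: 8 × 1.008 = 8.064
  O: 1 × 15.999 = 15.999
Sum: 4×12.011 + 8×1.008 + 1×15.999 = 72.107 → 72.11 g/mol.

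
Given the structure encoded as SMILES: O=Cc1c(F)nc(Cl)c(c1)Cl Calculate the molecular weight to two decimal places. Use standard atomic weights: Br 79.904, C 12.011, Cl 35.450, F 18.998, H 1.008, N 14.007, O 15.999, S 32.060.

193.99 g/mol

First, the molecular formula is C6H2Cl2FNO (counting implicit H from valence).
  C: 6 × 12.011 = 72.066
  Cl: 2 × 35.450 = 70.900
  F: 1 × 18.998 = 18.998
  H: 2 × 1.008 = 2.016
  N: 1 × 14.007 = 14.007
  O: 1 × 15.999 = 15.999
Sum: 6×12.011 + 2×35.450 + 1×18.998 + 2×1.008 + 1×14.007 + 1×15.999 = 193.986 → 193.99 g/mol.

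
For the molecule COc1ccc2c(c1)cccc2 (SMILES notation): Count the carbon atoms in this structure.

11

Count every carbon token in the SMILES (each C, including those in ring-closure positions and inside branches).
Carbon count: 11.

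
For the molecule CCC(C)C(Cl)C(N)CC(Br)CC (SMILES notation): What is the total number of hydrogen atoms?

21

Walk through each heavy atom and fill implicit hydrogens from standard valence (C 4, N 3, O 2, S 2, halogen 1):
  atom 1: C, bond orders sum to 1 (valence 4) → 3 H
  atom 2: C, bond orders sum to 2 (valence 4) → 2 H
  atom 3: C, bond orders sum to 3 (valence 4) → 1 H
  atom 4: C, bond orders sum to 1 (valence 4) → 3 H
  atom 5: C, bond orders sum to 3 (valence 4) → 1 H
  atom 6: Cl (halogen, monovalent) → 0 H
  atom 7: C, bond orders sum to 3 (valence 4) → 1 H
  atom 8: N, bond orders sum to 1 (valence 3) → 2 H
  atom 9: C, bond orders sum to 2 (valence 4) → 2 H
  atom 10: C, bond orders sum to 3 (valence 4) → 1 H
  atom 11: Br (halogen, monovalent) → 0 H
  atom 12: C, bond orders sum to 2 (valence 4) → 2 H
  atom 13: C, bond orders sum to 1 (valence 4) → 3 H
Total hydrogens: 21.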